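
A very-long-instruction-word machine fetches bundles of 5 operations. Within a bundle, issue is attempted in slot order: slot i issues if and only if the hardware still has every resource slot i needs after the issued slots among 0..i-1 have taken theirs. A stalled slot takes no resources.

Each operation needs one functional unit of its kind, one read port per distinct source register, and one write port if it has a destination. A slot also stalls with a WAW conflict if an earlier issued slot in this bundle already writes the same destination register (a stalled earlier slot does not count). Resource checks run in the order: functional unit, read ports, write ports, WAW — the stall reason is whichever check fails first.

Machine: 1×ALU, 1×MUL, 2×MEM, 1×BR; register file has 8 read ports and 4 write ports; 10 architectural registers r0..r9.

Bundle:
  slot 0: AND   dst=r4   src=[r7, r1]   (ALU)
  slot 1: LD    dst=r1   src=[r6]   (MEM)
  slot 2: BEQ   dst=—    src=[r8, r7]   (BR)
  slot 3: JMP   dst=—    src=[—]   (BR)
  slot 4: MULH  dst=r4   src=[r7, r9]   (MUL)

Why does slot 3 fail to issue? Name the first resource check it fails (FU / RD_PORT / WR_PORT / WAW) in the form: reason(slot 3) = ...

#0 ALU src=r7,r1 dispatched  <A:0 Mu:1 Ld:2 B:1 rd:6 wr:3>
#1 MEM src=r6 dispatched  <A:0 Mu:1 Ld:1 B:1 rd:5 wr:2>
#2 BR src=r8,r7 dispatched  <A:0 Mu:1 Ld:1 B:0 rd:3 wr:2>
#3 BR src=- held:FU  <A:0 Mu:1 Ld:1 B:0 rd:3 wr:2>
#4 MUL src=r7,r9 held:WAW  <A:0 Mu:1 Ld:1 B:0 rd:3 wr:2>

reason(slot 3) = FU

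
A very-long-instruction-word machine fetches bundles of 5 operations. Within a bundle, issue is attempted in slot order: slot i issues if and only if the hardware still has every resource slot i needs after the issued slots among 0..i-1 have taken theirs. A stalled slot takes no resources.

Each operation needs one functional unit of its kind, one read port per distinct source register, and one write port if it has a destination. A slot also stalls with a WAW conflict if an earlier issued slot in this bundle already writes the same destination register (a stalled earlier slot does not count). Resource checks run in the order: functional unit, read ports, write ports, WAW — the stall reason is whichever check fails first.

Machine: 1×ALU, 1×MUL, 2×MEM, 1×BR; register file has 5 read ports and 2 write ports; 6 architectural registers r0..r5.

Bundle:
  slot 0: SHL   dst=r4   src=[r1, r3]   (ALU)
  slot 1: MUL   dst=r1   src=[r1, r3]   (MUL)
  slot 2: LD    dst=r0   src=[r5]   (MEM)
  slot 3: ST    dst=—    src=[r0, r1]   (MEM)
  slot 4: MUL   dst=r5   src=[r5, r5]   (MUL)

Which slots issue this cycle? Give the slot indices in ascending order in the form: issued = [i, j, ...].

issued = [0, 1]

(0) want 1×ALU +2rd +1wr — yes → AL0|MU1|ME2|BR1|rd3|wr1
(1) want 1×MUL +2rd +1wr — yes → AL0|MU0|ME2|BR1|rd1|wr0
(2) want 1×MEM +1rd +1wr — WR_PORT → AL0|MU0|ME2|BR1|rd1|wr0
(3) want 1×MEM +2rd +0wr — RD_PORT → AL0|MU0|ME2|BR1|rd1|wr0
(4) want 1×MUL +1rd +1wr — FU → AL0|MU0|ME2|BR1|rd1|wr0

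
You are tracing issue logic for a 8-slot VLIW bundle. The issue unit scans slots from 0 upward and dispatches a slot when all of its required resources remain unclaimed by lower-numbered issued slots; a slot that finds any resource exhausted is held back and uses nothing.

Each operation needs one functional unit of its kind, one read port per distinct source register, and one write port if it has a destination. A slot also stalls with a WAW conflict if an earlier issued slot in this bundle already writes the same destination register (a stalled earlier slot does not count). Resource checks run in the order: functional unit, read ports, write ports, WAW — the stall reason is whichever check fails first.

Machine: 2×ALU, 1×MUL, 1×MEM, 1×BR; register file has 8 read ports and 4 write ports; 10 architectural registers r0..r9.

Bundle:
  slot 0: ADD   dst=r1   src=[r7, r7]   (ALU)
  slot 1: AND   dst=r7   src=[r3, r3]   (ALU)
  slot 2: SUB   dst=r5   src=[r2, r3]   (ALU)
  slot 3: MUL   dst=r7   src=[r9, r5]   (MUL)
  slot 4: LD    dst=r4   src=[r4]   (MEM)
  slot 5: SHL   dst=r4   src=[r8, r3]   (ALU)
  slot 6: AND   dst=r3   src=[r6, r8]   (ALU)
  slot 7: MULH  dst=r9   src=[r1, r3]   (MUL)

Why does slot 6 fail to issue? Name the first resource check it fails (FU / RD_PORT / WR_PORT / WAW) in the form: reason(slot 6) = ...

slot 0 (ALU): ISSUE — free A1,Mu1,Ld1,B1 rp7 wp3
slot 1 (ALU): ISSUE — free A0,Mu1,Ld1,B1 rp6 wp2
slot 2 (ALU): stall FU — free A0,Mu1,Ld1,B1 rp6 wp2
slot 3 (MUL): stall WAW — free A0,Mu1,Ld1,B1 rp6 wp2
slot 4 (MEM): ISSUE — free A0,Mu1,Ld0,B1 rp5 wp1
slot 5 (ALU): stall FU — free A0,Mu1,Ld0,B1 rp5 wp1
slot 6 (ALU): stall FU — free A0,Mu1,Ld0,B1 rp5 wp1
slot 7 (MUL): ISSUE — free A0,Mu0,Ld0,B1 rp3 wp0

reason(slot 6) = FU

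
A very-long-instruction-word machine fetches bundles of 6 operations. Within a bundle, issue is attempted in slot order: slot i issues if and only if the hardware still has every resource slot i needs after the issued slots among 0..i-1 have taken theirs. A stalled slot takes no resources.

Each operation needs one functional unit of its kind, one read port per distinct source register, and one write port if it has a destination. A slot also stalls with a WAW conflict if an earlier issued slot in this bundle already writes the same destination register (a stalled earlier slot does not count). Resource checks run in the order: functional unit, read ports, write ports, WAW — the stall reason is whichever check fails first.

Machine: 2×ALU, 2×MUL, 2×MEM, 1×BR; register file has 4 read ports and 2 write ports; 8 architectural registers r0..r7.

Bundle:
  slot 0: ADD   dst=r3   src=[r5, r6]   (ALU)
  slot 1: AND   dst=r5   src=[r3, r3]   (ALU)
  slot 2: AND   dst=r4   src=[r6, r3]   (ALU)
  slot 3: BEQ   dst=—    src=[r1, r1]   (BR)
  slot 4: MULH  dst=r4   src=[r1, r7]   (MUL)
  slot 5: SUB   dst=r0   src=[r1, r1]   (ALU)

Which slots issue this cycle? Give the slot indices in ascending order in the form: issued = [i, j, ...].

issued = [0, 1, 3]

  0. ALU→r3 ⇒ go  {1A/2Mu/2Ld/1B | 2r 1w}
  1. ALU→r5 ⇒ go  {0A/2Mu/2Ld/1B | 1r 0w}
  2. ALU→r4 ⇒ no(FU)  {0A/2Mu/2Ld/1B | 1r 0w}
  3. BR ⇒ go  {0A/2Mu/2Ld/0B | 0r 0w}
  4. MUL→r4 ⇒ no(RD_PORT)  {0A/2Mu/2Ld/0B | 0r 0w}
  5. ALU→r0 ⇒ no(FU)  {0A/2Mu/2Ld/0B | 0r 0w}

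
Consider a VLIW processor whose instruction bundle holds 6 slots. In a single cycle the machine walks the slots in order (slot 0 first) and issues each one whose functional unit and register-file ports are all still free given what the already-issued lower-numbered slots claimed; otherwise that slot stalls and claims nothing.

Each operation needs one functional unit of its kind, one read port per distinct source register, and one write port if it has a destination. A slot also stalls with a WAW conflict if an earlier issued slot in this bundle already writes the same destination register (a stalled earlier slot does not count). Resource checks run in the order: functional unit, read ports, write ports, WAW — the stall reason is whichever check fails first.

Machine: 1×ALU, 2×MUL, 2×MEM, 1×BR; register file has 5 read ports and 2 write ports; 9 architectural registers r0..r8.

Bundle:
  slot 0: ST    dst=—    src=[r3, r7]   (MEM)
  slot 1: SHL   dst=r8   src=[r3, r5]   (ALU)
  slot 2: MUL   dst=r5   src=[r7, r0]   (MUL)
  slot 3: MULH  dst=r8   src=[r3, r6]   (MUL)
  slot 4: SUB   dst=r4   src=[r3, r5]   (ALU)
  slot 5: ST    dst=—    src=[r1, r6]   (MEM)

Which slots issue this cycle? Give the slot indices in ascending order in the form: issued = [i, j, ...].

[0] MEM needs rd=2 wr=0: ok; after: ALU=1 MUL=2 MEM=1 BR=1, R=3, W=2
[1] ALU needs rd=2 wr=1: ok; after: ALU=0 MUL=2 MEM=1 BR=1, R=1, W=1
[2] MUL needs rd=2 wr=1: RD_PORT; after: ALU=0 MUL=2 MEM=1 BR=1, R=1, W=1
[3] MUL needs rd=2 wr=1: RD_PORT; after: ALU=0 MUL=2 MEM=1 BR=1, R=1, W=1
[4] ALU needs rd=2 wr=1: FU; after: ALU=0 MUL=2 MEM=1 BR=1, R=1, W=1
[5] MEM needs rd=2 wr=0: RD_PORT; after: ALU=0 MUL=2 MEM=1 BR=1, R=1, W=1

issued = [0, 1]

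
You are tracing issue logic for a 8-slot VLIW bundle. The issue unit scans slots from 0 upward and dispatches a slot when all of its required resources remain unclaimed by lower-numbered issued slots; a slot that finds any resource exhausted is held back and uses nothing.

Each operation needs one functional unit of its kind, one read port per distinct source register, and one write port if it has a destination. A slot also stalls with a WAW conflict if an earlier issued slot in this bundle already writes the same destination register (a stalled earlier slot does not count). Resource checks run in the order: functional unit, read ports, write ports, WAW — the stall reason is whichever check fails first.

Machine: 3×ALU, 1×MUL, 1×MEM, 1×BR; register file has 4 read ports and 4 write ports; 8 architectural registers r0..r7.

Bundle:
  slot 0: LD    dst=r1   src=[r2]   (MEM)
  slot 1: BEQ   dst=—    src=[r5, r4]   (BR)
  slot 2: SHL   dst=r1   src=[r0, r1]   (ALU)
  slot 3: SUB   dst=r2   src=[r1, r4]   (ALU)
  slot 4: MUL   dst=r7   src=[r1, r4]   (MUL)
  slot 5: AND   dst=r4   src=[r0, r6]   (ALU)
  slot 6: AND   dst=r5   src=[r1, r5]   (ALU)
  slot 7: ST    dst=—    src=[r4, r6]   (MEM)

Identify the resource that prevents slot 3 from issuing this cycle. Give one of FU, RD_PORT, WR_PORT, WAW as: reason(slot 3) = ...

  0. MEM→r1 ⇒ go  {3A/1Mu/0Ld/1B | 3r 3w}
  1. BR ⇒ go  {3A/1Mu/0Ld/0B | 1r 3w}
  2. ALU→r1 ⇒ no(RD_PORT)  {3A/1Mu/0Ld/0B | 1r 3w}
  3. ALU→r2 ⇒ no(RD_PORT)  {3A/1Mu/0Ld/0B | 1r 3w}
  4. MUL→r7 ⇒ no(RD_PORT)  {3A/1Mu/0Ld/0B | 1r 3w}
  5. ALU→r4 ⇒ no(RD_PORT)  {3A/1Mu/0Ld/0B | 1r 3w}
  6. ALU→r5 ⇒ no(RD_PORT)  {3A/1Mu/0Ld/0B | 1r 3w}
  7. MEM ⇒ no(FU)  {3A/1Mu/0Ld/0B | 1r 3w}

reason(slot 3) = RD_PORT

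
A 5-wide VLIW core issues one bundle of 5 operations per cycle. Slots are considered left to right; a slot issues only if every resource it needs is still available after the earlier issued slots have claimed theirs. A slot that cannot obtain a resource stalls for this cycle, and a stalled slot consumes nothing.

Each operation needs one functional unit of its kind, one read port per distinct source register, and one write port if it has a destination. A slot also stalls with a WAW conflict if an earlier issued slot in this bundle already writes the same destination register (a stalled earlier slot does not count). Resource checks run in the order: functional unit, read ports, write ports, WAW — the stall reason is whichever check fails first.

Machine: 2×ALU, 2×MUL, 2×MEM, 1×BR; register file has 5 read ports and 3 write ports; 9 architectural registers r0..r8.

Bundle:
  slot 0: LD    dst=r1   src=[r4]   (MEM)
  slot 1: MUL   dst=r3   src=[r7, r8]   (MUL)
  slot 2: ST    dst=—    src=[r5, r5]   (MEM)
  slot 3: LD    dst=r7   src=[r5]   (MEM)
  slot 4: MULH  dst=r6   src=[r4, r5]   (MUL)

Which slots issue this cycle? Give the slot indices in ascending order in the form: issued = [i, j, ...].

issued = [0, 1, 2]

slot 0 (MEM): ISSUE — free A2,Mu2,Ld1,B1 rp4 wp2
slot 1 (MUL): ISSUE — free A2,Mu1,Ld1,B1 rp2 wp1
slot 2 (MEM): ISSUE — free A2,Mu1,Ld0,B1 rp1 wp1
slot 3 (MEM): stall FU — free A2,Mu1,Ld0,B1 rp1 wp1
slot 4 (MUL): stall RD_PORT — free A2,Mu1,Ld0,B1 rp1 wp1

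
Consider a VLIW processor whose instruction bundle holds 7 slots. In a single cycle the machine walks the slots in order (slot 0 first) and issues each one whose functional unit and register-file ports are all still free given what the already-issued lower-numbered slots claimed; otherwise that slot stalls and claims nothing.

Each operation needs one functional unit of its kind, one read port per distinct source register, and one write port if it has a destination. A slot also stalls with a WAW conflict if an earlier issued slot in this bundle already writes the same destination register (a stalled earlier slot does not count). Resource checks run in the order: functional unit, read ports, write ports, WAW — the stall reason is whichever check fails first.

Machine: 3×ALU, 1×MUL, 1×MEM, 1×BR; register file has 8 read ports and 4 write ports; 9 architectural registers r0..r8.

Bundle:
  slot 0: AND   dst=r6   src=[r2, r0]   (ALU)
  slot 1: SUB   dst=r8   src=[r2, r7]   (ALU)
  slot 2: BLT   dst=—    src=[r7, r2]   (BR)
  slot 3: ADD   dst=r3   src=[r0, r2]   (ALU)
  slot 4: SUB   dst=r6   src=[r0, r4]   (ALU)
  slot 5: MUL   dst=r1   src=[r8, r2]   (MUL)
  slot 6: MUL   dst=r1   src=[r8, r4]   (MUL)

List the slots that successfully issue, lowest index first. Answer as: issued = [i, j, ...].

issued = [0, 1, 2, 3]

[0] ALU needs rd=2 wr=1: ok; after: ALU=2 MUL=1 MEM=1 BR=1, R=6, W=3
[1] ALU needs rd=2 wr=1: ok; after: ALU=1 MUL=1 MEM=1 BR=1, R=4, W=2
[2] BR needs rd=2 wr=0: ok; after: ALU=1 MUL=1 MEM=1 BR=0, R=2, W=2
[3] ALU needs rd=2 wr=1: ok; after: ALU=0 MUL=1 MEM=1 BR=0, R=0, W=1
[4] ALU needs rd=2 wr=1: FU; after: ALU=0 MUL=1 MEM=1 BR=0, R=0, W=1
[5] MUL needs rd=2 wr=1: RD_PORT; after: ALU=0 MUL=1 MEM=1 BR=0, R=0, W=1
[6] MUL needs rd=2 wr=1: RD_PORT; after: ALU=0 MUL=1 MEM=1 BR=0, R=0, W=1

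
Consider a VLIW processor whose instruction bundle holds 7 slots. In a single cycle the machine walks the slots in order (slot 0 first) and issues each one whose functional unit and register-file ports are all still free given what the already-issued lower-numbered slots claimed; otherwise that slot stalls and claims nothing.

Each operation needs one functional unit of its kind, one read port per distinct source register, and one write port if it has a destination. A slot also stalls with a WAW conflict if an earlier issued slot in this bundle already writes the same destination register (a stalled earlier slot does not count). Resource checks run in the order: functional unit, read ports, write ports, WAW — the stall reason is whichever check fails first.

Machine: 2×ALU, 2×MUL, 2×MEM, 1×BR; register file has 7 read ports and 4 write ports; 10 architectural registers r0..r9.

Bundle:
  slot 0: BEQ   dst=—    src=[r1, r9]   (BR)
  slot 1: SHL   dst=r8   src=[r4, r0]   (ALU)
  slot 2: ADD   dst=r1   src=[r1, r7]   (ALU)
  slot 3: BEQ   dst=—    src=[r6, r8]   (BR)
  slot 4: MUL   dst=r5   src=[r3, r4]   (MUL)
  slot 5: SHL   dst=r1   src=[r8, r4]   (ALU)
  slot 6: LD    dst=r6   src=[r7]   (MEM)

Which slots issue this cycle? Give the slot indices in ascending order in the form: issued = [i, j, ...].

#0 BR src=r1,r9 dispatched  <A:2 Mu:2 Ld:2 B:0 rd:5 wr:4>
#1 ALU src=r4,r0 dispatched  <A:1 Mu:2 Ld:2 B:0 rd:3 wr:3>
#2 ALU src=r1,r7 dispatched  <A:0 Mu:2 Ld:2 B:0 rd:1 wr:2>
#3 BR src=r6,r8 held:FU  <A:0 Mu:2 Ld:2 B:0 rd:1 wr:2>
#4 MUL src=r3,r4 held:RD_PORT  <A:0 Mu:2 Ld:2 B:0 rd:1 wr:2>
#5 ALU src=r8,r4 held:FU  <A:0 Mu:2 Ld:2 B:0 rd:1 wr:2>
#6 MEM src=r7 dispatched  <A:0 Mu:2 Ld:1 B:0 rd:0 wr:1>

issued = [0, 1, 2, 6]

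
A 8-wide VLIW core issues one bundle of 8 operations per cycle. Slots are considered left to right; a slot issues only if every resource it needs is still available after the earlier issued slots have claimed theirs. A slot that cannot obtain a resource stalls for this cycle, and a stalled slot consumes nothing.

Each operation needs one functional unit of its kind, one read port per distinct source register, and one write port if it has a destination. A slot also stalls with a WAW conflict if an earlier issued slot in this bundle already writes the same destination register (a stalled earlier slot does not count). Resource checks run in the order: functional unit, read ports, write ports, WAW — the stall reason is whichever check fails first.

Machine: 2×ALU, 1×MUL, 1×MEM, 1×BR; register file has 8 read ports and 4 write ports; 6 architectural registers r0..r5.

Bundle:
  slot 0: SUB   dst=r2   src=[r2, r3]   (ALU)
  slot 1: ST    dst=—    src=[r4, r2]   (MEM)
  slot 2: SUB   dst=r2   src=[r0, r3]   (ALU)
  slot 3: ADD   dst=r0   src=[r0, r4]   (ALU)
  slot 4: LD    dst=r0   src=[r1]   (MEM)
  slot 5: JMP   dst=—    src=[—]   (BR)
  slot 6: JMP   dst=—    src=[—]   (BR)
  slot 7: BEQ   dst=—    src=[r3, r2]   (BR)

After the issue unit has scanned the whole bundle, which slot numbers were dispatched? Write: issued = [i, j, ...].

issued = [0, 1, 3, 5]

#0 ALU src=r2,r3 dispatched  <A:1 Mu:1 Ld:1 B:1 rd:6 wr:3>
#1 MEM src=r4,r2 dispatched  <A:1 Mu:1 Ld:0 B:1 rd:4 wr:3>
#2 ALU src=r0,r3 held:WAW  <A:1 Mu:1 Ld:0 B:1 rd:4 wr:3>
#3 ALU src=r0,r4 dispatched  <A:0 Mu:1 Ld:0 B:1 rd:2 wr:2>
#4 MEM src=r1 held:FU  <A:0 Mu:1 Ld:0 B:1 rd:2 wr:2>
#5 BR src=- dispatched  <A:0 Mu:1 Ld:0 B:0 rd:2 wr:2>
#6 BR src=- held:FU  <A:0 Mu:1 Ld:0 B:0 rd:2 wr:2>
#7 BR src=r3,r2 held:FU  <A:0 Mu:1 Ld:0 B:0 rd:2 wr:2>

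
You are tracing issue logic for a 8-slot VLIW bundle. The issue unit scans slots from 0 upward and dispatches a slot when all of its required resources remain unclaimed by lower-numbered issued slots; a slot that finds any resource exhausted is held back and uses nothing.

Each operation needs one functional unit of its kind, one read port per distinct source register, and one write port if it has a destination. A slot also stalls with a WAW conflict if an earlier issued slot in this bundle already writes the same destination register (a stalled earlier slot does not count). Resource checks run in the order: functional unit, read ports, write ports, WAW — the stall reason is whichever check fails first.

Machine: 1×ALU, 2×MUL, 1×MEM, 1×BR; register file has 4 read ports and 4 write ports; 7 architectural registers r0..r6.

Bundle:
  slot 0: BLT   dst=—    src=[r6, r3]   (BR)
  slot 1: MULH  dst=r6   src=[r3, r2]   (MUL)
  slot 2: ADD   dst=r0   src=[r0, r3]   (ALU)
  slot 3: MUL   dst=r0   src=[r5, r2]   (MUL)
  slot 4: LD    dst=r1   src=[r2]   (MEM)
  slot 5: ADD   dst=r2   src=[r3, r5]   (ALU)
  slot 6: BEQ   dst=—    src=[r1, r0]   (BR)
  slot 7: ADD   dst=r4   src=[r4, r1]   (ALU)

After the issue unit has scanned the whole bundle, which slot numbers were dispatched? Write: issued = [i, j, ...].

issued = [0, 1]

slot 0 (BR): ISSUE — free A1,Mu2,Ld1,B0 rp2 wp4
slot 1 (MUL): ISSUE — free A1,Mu1,Ld1,B0 rp0 wp3
slot 2 (ALU): stall RD_PORT — free A1,Mu1,Ld1,B0 rp0 wp3
slot 3 (MUL): stall RD_PORT — free A1,Mu1,Ld1,B0 rp0 wp3
slot 4 (MEM): stall RD_PORT — free A1,Mu1,Ld1,B0 rp0 wp3
slot 5 (ALU): stall RD_PORT — free A1,Mu1,Ld1,B0 rp0 wp3
slot 6 (BR): stall FU — free A1,Mu1,Ld1,B0 rp0 wp3
slot 7 (ALU): stall RD_PORT — free A1,Mu1,Ld1,B0 rp0 wp3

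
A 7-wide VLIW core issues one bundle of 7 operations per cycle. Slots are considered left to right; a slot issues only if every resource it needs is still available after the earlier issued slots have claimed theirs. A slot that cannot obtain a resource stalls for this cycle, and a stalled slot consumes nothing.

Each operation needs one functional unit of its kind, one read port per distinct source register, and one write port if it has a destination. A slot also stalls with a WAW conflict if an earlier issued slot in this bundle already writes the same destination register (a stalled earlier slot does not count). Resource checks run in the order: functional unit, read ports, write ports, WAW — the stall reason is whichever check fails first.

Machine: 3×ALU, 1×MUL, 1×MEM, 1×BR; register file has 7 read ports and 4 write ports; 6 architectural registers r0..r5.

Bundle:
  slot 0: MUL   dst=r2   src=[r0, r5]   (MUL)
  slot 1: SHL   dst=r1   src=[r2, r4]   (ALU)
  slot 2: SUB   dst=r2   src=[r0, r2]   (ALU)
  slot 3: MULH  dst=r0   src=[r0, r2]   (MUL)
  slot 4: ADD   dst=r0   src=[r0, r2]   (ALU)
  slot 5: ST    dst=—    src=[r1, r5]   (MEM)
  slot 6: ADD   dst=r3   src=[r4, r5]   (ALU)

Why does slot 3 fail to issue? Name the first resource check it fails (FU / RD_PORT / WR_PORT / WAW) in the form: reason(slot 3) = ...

reason(slot 3) = FU

(0) want 1×MUL +2rd +1wr — yes → AL3|MU0|ME1|BR1|rd5|wr3
(1) want 1×ALU +2rd +1wr — yes → AL2|MU0|ME1|BR1|rd3|wr2
(2) want 1×ALU +2rd +1wr — WAW → AL2|MU0|ME1|BR1|rd3|wr2
(3) want 1×MUL +2rd +1wr — FU → AL2|MU0|ME1|BR1|rd3|wr2
(4) want 1×ALU +2rd +1wr — yes → AL1|MU0|ME1|BR1|rd1|wr1
(5) want 1×MEM +2rd +0wr — RD_PORT → AL1|MU0|ME1|BR1|rd1|wr1
(6) want 1×ALU +2rd +1wr — RD_PORT → AL1|MU0|ME1|BR1|rd1|wr1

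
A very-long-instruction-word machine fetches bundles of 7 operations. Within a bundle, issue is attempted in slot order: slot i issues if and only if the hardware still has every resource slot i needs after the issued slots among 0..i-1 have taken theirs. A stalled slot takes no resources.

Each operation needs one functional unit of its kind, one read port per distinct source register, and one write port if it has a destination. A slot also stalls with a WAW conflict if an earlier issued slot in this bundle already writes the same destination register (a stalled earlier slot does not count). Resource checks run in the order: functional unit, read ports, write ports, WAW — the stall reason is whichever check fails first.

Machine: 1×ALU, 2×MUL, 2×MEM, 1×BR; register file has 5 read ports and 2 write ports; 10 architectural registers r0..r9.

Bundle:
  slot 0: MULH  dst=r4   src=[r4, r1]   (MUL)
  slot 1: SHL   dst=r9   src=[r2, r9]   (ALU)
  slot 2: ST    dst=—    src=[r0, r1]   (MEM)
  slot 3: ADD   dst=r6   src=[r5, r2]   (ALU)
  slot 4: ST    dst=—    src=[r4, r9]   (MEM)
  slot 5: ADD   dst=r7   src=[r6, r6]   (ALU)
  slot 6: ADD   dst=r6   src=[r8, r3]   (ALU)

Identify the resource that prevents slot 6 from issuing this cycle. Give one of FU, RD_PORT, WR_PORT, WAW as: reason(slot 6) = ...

reason(slot 6) = FU

(0) want 1×MUL +2rd +1wr — yes → AL1|MU1|ME2|BR1|rd3|wr1
(1) want 1×ALU +2rd +1wr — yes → AL0|MU1|ME2|BR1|rd1|wr0
(2) want 1×MEM +2rd +0wr — RD_PORT → AL0|MU1|ME2|BR1|rd1|wr0
(3) want 1×ALU +2rd +1wr — FU → AL0|MU1|ME2|BR1|rd1|wr0
(4) want 1×MEM +2rd +0wr — RD_PORT → AL0|MU1|ME2|BR1|rd1|wr0
(5) want 1×ALU +1rd +1wr — FU → AL0|MU1|ME2|BR1|rd1|wr0
(6) want 1×ALU +2rd +1wr — FU → AL0|MU1|ME2|BR1|rd1|wr0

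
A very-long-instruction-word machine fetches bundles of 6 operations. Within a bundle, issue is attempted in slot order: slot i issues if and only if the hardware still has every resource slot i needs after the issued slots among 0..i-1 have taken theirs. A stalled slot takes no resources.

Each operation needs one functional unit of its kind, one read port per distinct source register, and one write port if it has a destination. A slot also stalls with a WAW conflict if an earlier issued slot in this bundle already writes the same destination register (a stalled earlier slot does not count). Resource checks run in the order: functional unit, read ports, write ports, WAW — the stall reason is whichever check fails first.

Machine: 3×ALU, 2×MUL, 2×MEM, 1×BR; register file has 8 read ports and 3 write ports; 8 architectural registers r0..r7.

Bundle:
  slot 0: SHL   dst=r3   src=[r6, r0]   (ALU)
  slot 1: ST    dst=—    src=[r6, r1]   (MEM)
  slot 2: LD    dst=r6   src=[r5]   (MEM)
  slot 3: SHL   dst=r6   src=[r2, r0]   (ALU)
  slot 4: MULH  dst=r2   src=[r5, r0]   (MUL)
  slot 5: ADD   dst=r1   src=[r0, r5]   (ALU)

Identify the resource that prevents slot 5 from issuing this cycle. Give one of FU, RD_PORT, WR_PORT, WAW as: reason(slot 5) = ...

reason(slot 5) = RD_PORT

[0] ALU needs rd=2 wr=1: ok; after: ALU=2 MUL=2 MEM=2 BR=1, R=6, W=2
[1] MEM needs rd=2 wr=0: ok; after: ALU=2 MUL=2 MEM=1 BR=1, R=4, W=2
[2] MEM needs rd=1 wr=1: ok; after: ALU=2 MUL=2 MEM=0 BR=1, R=3, W=1
[3] ALU needs rd=2 wr=1: WAW; after: ALU=2 MUL=2 MEM=0 BR=1, R=3, W=1
[4] MUL needs rd=2 wr=1: ok; after: ALU=2 MUL=1 MEM=0 BR=1, R=1, W=0
[5] ALU needs rd=2 wr=1: RD_PORT; after: ALU=2 MUL=1 MEM=0 BR=1, R=1, W=0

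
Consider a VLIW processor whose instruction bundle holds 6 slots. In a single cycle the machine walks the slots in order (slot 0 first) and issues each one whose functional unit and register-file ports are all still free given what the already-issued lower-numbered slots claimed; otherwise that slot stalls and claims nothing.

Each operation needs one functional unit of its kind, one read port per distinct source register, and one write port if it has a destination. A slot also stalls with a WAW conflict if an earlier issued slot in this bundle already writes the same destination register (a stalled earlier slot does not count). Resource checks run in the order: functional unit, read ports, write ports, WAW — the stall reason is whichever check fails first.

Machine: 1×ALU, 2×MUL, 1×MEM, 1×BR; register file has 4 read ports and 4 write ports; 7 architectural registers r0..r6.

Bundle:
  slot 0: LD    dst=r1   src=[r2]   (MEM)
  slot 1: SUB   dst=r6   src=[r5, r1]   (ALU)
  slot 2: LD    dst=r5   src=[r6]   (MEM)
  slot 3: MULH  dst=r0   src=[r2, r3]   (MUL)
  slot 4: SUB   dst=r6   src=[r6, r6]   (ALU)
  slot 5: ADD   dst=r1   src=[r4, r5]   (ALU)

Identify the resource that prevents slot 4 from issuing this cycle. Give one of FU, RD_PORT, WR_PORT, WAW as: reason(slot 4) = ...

reason(slot 4) = FU

slot 0 (MEM): ISSUE — free A1,Mu2,Ld0,B1 rp3 wp3
slot 1 (ALU): ISSUE — free A0,Mu2,Ld0,B1 rp1 wp2
slot 2 (MEM): stall FU — free A0,Mu2,Ld0,B1 rp1 wp2
slot 3 (MUL): stall RD_PORT — free A0,Mu2,Ld0,B1 rp1 wp2
slot 4 (ALU): stall FU — free A0,Mu2,Ld0,B1 rp1 wp2
slot 5 (ALU): stall FU — free A0,Mu2,Ld0,B1 rp1 wp2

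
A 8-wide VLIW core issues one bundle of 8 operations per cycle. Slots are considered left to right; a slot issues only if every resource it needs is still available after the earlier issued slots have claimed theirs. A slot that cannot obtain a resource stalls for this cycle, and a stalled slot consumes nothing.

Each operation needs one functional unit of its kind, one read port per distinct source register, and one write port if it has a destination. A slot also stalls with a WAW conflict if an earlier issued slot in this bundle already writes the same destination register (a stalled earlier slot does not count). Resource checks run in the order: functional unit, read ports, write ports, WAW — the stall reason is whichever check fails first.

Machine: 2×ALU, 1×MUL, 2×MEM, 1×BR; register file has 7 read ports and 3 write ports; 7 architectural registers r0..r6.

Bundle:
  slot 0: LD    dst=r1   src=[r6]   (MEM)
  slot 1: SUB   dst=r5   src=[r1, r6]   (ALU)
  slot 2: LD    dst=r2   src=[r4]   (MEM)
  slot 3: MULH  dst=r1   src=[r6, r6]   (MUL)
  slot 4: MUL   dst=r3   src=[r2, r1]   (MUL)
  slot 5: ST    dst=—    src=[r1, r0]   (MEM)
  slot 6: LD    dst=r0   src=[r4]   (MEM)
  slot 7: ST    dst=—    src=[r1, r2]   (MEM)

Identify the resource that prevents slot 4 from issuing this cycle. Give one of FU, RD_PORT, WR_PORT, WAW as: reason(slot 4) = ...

reason(slot 4) = WR_PORT

#0 MEM src=r6 dispatched  <A:2 Mu:1 Ld:1 B:1 rd:6 wr:2>
#1 ALU src=r1,r6 dispatched  <A:1 Mu:1 Ld:1 B:1 rd:4 wr:1>
#2 MEM src=r4 dispatched  <A:1 Mu:1 Ld:0 B:1 rd:3 wr:0>
#3 MUL src=r6,r6 held:WR_PORT  <A:1 Mu:1 Ld:0 B:1 rd:3 wr:0>
#4 MUL src=r2,r1 held:WR_PORT  <A:1 Mu:1 Ld:0 B:1 rd:3 wr:0>
#5 MEM src=r1,r0 held:FU  <A:1 Mu:1 Ld:0 B:1 rd:3 wr:0>
#6 MEM src=r4 held:FU  <A:1 Mu:1 Ld:0 B:1 rd:3 wr:0>
#7 MEM src=r1,r2 held:FU  <A:1 Mu:1 Ld:0 B:1 rd:3 wr:0>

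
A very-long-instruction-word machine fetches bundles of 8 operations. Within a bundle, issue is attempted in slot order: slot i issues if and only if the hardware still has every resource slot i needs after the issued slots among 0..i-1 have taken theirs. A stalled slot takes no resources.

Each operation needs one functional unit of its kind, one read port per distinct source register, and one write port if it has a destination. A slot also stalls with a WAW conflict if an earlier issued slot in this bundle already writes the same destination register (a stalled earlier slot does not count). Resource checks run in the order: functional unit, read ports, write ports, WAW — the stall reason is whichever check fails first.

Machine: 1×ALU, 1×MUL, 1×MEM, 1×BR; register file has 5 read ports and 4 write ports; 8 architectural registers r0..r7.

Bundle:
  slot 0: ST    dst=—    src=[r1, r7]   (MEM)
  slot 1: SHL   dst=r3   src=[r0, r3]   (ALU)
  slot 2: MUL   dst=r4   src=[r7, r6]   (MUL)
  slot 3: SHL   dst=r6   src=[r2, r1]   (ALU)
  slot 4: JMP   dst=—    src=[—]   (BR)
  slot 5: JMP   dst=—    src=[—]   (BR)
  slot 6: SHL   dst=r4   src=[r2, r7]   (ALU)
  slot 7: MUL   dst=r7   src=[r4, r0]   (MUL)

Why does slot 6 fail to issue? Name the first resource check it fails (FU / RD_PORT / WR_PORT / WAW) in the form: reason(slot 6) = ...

  0. MEM ⇒ go  {1A/1Mu/0Ld/1B | 3r 4w}
  1. ALU→r3 ⇒ go  {0A/1Mu/0Ld/1B | 1r 3w}
  2. MUL→r4 ⇒ no(RD_PORT)  {0A/1Mu/0Ld/1B | 1r 3w}
  3. ALU→r6 ⇒ no(FU)  {0A/1Mu/0Ld/1B | 1r 3w}
  4. BR ⇒ go  {0A/1Mu/0Ld/0B | 1r 3w}
  5. BR ⇒ no(FU)  {0A/1Mu/0Ld/0B | 1r 3w}
  6. ALU→r4 ⇒ no(FU)  {0A/1Mu/0Ld/0B | 1r 3w}
  7. MUL→r7 ⇒ no(RD_PORT)  {0A/1Mu/0Ld/0B | 1r 3w}

reason(slot 6) = FU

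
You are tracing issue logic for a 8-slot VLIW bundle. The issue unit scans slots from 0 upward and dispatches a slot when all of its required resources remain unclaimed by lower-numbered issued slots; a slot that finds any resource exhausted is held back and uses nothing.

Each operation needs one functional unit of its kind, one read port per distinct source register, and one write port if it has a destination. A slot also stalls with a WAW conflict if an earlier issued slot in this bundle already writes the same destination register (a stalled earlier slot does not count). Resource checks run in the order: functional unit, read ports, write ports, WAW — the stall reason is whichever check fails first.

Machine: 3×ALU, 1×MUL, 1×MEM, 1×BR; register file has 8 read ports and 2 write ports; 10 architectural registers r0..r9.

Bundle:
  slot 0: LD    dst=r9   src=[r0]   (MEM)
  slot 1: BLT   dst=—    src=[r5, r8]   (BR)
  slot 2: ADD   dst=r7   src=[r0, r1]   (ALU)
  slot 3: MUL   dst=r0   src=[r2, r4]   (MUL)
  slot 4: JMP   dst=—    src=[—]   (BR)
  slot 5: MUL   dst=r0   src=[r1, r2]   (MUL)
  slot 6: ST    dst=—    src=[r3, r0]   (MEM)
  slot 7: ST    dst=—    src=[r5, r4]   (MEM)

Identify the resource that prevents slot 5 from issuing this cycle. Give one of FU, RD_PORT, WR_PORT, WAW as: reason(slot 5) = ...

#0 MEM src=r0 dispatched  <A:3 Mu:1 Ld:0 B:1 rd:7 wr:1>
#1 BR src=r5,r8 dispatched  <A:3 Mu:1 Ld:0 B:0 rd:5 wr:1>
#2 ALU src=r0,r1 dispatched  <A:2 Mu:1 Ld:0 B:0 rd:3 wr:0>
#3 MUL src=r2,r4 held:WR_PORT  <A:2 Mu:1 Ld:0 B:0 rd:3 wr:0>
#4 BR src=- held:FU  <A:2 Mu:1 Ld:0 B:0 rd:3 wr:0>
#5 MUL src=r1,r2 held:WR_PORT  <A:2 Mu:1 Ld:0 B:0 rd:3 wr:0>
#6 MEM src=r3,r0 held:FU  <A:2 Mu:1 Ld:0 B:0 rd:3 wr:0>
#7 MEM src=r5,r4 held:FU  <A:2 Mu:1 Ld:0 B:0 rd:3 wr:0>

reason(slot 5) = WR_PORT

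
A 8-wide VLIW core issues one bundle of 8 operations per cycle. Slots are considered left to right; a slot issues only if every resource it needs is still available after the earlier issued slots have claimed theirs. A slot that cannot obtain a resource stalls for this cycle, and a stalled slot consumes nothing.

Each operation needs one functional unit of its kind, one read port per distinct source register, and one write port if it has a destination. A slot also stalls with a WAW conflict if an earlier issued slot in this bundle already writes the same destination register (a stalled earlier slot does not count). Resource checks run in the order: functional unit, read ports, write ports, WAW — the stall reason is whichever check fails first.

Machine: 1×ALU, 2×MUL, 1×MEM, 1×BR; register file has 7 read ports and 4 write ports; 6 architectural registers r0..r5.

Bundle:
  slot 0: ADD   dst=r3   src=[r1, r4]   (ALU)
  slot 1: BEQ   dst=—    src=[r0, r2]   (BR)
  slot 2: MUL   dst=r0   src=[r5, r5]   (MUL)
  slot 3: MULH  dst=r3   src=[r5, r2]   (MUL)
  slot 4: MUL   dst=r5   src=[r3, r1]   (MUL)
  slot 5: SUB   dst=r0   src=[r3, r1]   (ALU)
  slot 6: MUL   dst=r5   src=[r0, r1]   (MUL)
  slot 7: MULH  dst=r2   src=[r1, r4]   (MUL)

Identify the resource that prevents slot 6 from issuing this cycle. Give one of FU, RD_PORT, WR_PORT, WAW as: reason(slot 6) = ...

(0) want 1×ALU +2rd +1wr — yes → AL0|MU2|ME1|BR1|rd5|wr3
(1) want 1×BR +2rd +0wr — yes → AL0|MU2|ME1|BR0|rd3|wr3
(2) want 1×MUL +1rd +1wr — yes → AL0|MU1|ME1|BR0|rd2|wr2
(3) want 1×MUL +2rd +1wr — WAW → AL0|MU1|ME1|BR0|rd2|wr2
(4) want 1×MUL +2rd +1wr — yes → AL0|MU0|ME1|BR0|rd0|wr1
(5) want 1×ALU +2rd +1wr — FU → AL0|MU0|ME1|BR0|rd0|wr1
(6) want 1×MUL +2rd +1wr — FU → AL0|MU0|ME1|BR0|rd0|wr1
(7) want 1×MUL +2rd +1wr — FU → AL0|MU0|ME1|BR0|rd0|wr1

reason(slot 6) = FU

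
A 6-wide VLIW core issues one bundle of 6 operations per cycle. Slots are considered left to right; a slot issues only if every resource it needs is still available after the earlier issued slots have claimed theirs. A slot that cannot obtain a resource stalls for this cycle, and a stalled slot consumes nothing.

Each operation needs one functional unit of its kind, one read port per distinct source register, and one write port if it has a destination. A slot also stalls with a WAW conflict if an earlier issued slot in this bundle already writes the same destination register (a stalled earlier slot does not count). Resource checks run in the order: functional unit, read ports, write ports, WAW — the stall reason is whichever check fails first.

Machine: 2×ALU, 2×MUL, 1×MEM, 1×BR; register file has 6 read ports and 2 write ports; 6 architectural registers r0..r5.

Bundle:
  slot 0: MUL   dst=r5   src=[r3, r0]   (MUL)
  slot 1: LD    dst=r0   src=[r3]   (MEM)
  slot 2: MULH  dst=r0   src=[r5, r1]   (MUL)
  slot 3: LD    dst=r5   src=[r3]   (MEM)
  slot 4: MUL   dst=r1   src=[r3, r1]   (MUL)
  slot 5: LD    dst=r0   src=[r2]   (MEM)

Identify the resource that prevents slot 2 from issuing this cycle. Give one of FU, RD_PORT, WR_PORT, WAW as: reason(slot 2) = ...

reason(slot 2) = WR_PORT

(0) want 1×MUL +2rd +1wr — yes → AL2|MU1|ME1|BR1|rd4|wr1
(1) want 1×MEM +1rd +1wr — yes → AL2|MU1|ME0|BR1|rd3|wr0
(2) want 1×MUL +2rd +1wr — WR_PORT → AL2|MU1|ME0|BR1|rd3|wr0
(3) want 1×MEM +1rd +1wr — FU → AL2|MU1|ME0|BR1|rd3|wr0
(4) want 1×MUL +2rd +1wr — WR_PORT → AL2|MU1|ME0|BR1|rd3|wr0
(5) want 1×MEM +1rd +1wr — FU → AL2|MU1|ME0|BR1|rd3|wr0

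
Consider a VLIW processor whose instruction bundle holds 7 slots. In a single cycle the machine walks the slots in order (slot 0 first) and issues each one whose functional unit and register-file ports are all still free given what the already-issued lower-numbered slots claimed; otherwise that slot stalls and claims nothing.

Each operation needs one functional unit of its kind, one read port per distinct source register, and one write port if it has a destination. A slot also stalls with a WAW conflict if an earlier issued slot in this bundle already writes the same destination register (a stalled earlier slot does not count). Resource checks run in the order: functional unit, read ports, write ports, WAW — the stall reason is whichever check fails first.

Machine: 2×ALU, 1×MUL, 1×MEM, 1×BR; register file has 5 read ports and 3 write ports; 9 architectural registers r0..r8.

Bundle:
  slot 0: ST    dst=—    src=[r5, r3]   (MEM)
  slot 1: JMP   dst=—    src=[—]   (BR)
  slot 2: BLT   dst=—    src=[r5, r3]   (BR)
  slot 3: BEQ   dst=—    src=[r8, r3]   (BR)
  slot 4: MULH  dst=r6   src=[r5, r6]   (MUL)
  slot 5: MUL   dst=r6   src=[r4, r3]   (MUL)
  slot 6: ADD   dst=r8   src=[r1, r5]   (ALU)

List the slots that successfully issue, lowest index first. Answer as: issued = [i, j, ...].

issued = [0, 1, 4]

(0) want 1×MEM +2rd +0wr — yes → AL2|MU1|ME0|BR1|rd3|wr3
(1) want 1×BR +0rd +0wr — yes → AL2|MU1|ME0|BR0|rd3|wr3
(2) want 1×BR +2rd +0wr — FU → AL2|MU1|ME0|BR0|rd3|wr3
(3) want 1×BR +2rd +0wr — FU → AL2|MU1|ME0|BR0|rd3|wr3
(4) want 1×MUL +2rd +1wr — yes → AL2|MU0|ME0|BR0|rd1|wr2
(5) want 1×MUL +2rd +1wr — FU → AL2|MU0|ME0|BR0|rd1|wr2
(6) want 1×ALU +2rd +1wr — RD_PORT → AL2|MU0|ME0|BR0|rd1|wr2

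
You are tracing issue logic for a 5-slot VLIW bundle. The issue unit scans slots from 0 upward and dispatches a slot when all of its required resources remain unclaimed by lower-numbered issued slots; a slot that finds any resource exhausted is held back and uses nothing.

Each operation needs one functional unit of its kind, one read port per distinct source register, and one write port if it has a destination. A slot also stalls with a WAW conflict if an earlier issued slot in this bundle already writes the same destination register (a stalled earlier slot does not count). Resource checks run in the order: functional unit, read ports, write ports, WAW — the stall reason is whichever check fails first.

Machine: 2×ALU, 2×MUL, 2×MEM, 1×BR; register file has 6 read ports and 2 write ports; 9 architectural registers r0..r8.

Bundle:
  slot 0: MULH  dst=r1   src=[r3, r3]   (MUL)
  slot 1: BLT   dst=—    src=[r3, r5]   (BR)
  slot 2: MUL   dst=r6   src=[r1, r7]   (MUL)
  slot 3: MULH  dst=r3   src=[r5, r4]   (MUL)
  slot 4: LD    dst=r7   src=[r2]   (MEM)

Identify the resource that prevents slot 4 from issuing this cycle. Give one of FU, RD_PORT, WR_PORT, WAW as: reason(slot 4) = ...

reason(slot 4) = WR_PORT

#0 MUL src=r3,r3 dispatched  <A:2 Mu:1 Ld:2 B:1 rd:5 wr:1>
#1 BR src=r3,r5 dispatched  <A:2 Mu:1 Ld:2 B:0 rd:3 wr:1>
#2 MUL src=r1,r7 dispatched  <A:2 Mu:0 Ld:2 B:0 rd:1 wr:0>
#3 MUL src=r5,r4 held:FU  <A:2 Mu:0 Ld:2 B:0 rd:1 wr:0>
#4 MEM src=r2 held:WR_PORT  <A:2 Mu:0 Ld:2 B:0 rd:1 wr:0>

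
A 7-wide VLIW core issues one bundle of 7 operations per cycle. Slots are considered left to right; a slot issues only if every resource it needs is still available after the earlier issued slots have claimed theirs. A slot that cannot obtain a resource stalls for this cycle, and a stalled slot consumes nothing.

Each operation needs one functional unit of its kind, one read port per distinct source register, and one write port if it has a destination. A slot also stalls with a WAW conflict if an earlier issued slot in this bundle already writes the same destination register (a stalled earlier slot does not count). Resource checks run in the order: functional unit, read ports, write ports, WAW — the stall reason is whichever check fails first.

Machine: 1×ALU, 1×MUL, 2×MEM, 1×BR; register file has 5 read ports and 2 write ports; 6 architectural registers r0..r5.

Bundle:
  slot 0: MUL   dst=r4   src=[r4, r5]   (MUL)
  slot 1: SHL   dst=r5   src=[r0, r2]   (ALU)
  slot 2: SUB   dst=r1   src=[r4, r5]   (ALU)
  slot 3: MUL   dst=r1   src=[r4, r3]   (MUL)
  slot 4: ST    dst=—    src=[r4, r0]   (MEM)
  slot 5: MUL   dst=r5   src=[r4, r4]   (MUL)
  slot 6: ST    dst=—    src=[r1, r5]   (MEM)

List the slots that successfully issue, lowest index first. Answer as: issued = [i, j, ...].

slot 0 (MUL): ISSUE — free A1,Mu0,Ld2,B1 rp3 wp1
slot 1 (ALU): ISSUE — free A0,Mu0,Ld2,B1 rp1 wp0
slot 2 (ALU): stall FU — free A0,Mu0,Ld2,B1 rp1 wp0
slot 3 (MUL): stall FU — free A0,Mu0,Ld2,B1 rp1 wp0
slot 4 (MEM): stall RD_PORT — free A0,Mu0,Ld2,B1 rp1 wp0
slot 5 (MUL): stall FU — free A0,Mu0,Ld2,B1 rp1 wp0
slot 6 (MEM): stall RD_PORT — free A0,Mu0,Ld2,B1 rp1 wp0

issued = [0, 1]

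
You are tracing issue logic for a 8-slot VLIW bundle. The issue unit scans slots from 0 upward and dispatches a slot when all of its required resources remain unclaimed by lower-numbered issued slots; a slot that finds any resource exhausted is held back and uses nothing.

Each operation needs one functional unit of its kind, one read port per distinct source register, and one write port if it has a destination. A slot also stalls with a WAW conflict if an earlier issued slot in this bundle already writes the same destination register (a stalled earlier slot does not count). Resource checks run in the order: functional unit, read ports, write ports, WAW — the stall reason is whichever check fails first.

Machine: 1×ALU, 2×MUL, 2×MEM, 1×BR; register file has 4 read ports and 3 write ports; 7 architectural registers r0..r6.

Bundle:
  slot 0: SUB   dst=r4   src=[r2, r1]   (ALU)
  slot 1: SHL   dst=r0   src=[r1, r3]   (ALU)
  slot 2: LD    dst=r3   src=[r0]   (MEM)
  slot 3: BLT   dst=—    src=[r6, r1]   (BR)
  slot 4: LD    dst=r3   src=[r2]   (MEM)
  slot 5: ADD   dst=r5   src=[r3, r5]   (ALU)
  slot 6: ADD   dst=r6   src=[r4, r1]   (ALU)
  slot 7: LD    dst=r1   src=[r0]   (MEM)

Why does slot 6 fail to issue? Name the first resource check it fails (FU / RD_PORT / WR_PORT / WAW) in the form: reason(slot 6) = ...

reason(slot 6) = FU

#0 ALU src=r2,r1 dispatched  <A:0 Mu:2 Ld:2 B:1 rd:2 wr:2>
#1 ALU src=r1,r3 held:FU  <A:0 Mu:2 Ld:2 B:1 rd:2 wr:2>
#2 MEM src=r0 dispatched  <A:0 Mu:2 Ld:1 B:1 rd:1 wr:1>
#3 BR src=r6,r1 held:RD_PORT  <A:0 Mu:2 Ld:1 B:1 rd:1 wr:1>
#4 MEM src=r2 held:WAW  <A:0 Mu:2 Ld:1 B:1 rd:1 wr:1>
#5 ALU src=r3,r5 held:FU  <A:0 Mu:2 Ld:1 B:1 rd:1 wr:1>
#6 ALU src=r4,r1 held:FU  <A:0 Mu:2 Ld:1 B:1 rd:1 wr:1>
#7 MEM src=r0 dispatched  <A:0 Mu:2 Ld:0 B:1 rd:0 wr:0>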